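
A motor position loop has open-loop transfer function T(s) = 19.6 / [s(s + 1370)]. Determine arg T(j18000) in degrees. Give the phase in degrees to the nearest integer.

∠(j18000 + 1370) = arctan(18000/1370) = 85.65°
∠(j18000) = 90.00°
∠T(j18000) = − (85.65° + 90.00°) = -175.65°

-176°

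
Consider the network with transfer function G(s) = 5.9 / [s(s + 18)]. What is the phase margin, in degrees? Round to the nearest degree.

Gain crossover: |G(jω)| = 1 at ω ≈ 0.328 rad s⁻¹.
∠G(j0.328) = −90° − arctan(0.328/18) ≈ -91.04°
PM = 180° + (-91.04°) = 88.96°

89°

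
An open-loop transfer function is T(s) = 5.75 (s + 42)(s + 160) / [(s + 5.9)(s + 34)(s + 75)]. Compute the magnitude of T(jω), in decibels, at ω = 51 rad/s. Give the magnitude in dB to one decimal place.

-13.0 dB

|j51 + 42| = √(51² + 42²) = 66.07
|j51 + 160| = √(51² + 160²) = 167.9
|j51 + 5.9| = √(51² + 5.9²) = 51.34
|j51 + 34| = √(51² + 34²) = 61.29
|j51 + 75| = √(51² + 75²) = 90.7
|T(j51)| = 5.75 × 66.07 × 167.9 / (51.34 × 61.29 × 90.7) = 0.22352
20 log₁₀(0.22352) = -13.01 dB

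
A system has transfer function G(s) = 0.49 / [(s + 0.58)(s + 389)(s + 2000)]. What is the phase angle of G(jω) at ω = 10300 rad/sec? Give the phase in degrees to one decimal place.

∠(j10300 + 0.58) = arctan(10300/0.58) = 90.00°
∠(j10300 + 389) = arctan(10300/389) = 87.84°
∠(j10300 + 2000) = arctan(10300/2000) = 79.01°
∠G(j10300) = − (90.00° + 87.84° + 79.01°) = -256.85°

-256.8°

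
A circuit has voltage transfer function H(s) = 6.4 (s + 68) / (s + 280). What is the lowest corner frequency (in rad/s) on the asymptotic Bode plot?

68 rad/s

Break frequencies occur at each pole and zero magnitude: 68 rad/s, 280 rad/s.
The lowest is 68 rad/s.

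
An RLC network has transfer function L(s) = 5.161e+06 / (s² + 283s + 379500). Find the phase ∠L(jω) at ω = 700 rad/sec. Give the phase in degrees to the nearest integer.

-119 deg

∠[(j700)² + 283(j700) + 379500] = ∠[-1.105e+05 + j1.981e+05] = 119.15°
∠L(j700) = −119.15° = -119.15°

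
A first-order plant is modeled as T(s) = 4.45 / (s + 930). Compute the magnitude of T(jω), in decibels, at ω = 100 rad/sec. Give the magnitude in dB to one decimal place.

|j100 + 930| = √(100² + 930²) = 935.4
|T(j100)| = 4.45 / 935.4 = 0.0047575
20 log₁₀(0.0047575) = -46.45 dB

-46.5 dB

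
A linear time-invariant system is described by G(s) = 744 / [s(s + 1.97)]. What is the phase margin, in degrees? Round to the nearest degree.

4°

Gain crossover: |G(jω)| = 1 at ω ≈ 27.2 rad/sec.
∠G(j27.2) = −90° − arctan(27.2/1.97) ≈ -175.86°
PM = 180° + (-175.86°) = 4.14°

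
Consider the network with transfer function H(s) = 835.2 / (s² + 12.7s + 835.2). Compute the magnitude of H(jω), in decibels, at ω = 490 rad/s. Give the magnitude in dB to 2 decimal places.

|(j490)² + 12.7(j490) + 835.2| = |-2.3926e+05 + j6223| = 2.393e+05
|H(j490)| = 835.2 / 2.393e+05 = 0.0034895
20 log₁₀(0.0034895) = -49.145 dB

-49.14 dB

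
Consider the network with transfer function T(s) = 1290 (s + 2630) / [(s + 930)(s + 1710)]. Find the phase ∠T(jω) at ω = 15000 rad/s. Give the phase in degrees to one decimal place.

-89.9 deg

∠(j15000 + 2630) = arctan(15000/2630) = 80.06°
∠(j15000 + 930) = arctan(15000/930) = 86.45°
∠(j15000 + 1710) = arctan(15000/1710) = 83.50°
∠T(j15000) = 80.06° − (86.45° + 83.50°) = -89.89°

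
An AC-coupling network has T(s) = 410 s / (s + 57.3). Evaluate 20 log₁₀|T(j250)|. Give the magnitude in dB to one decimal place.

|j250| = 250
|j250 + 57.3| = √(250² + 57.3²) = 256.5
|T(j250)| = 410 × 250 / 256.5 = 399.64
20 log₁₀(399.64) = 52.03 dB

52.0 dB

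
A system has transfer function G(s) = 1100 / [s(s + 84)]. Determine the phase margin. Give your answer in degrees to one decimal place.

81.2°

Gain crossover: |G(jω)| = 1 at ω ≈ 12.9 rad/sec.
∠G(j12.9) = −90° − arctan(12.9/84) ≈ -98.76°
PM = 180° + (-98.76°) = 81.24°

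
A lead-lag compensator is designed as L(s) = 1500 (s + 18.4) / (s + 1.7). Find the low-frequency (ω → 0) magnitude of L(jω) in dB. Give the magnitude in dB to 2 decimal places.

L(0) = 1500 × 18.4 / 1.7 = 16235
20 log₁₀(16235) = 84.209 dB

84.21 dB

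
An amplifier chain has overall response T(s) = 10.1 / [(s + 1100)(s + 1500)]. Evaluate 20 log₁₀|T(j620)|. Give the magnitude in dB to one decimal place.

|j620 + 1100| = √(620² + 1100²) = 1263
|j620 + 1500| = √(620² + 1500²) = 1623
|T(j620)| = 10.1 / (1263 × 1623) = 4.9281e-06
20 log₁₀(4.9281e-06) = -106.15 dB

-106.1 dB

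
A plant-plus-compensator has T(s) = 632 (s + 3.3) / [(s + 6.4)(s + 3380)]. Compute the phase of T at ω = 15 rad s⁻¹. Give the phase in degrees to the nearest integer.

∠(j15 + 3.3) = arctan(15/3.3) = 77.59°
∠(j15 + 6.4) = arctan(15/6.4) = 66.89°
∠(j15 + 3380) = arctan(15/3380) = 0.25°
∠T(j15) = 77.59° − (66.89° + 0.25°) = 10.44°

10 deg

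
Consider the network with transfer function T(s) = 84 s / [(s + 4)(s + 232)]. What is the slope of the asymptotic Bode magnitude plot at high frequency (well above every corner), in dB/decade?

With 1 zero and 2 poles, the high-frequency asymptotic slope is 20 × (1 − 2) = -20 dB/decade.

-20 dB/decade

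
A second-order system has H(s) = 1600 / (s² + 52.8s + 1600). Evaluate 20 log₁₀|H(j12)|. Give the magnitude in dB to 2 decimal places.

0.07 dB

|(j12)² + 52.8(j12) + 1600| = |1456 + j633.6| = 1588
|H(j12)| = 1600 / 1588 = 1.0076
20 log₁₀(1.0076) = 0.066 dB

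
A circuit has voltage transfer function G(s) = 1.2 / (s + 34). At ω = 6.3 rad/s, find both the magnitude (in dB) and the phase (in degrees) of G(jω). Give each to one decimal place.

|j6.3 + 34| = √(6.3² + 34²) = 34.58
|G(j6.3)| = 1.2 / 34.58 = 0.034703
20 log₁₀(0.034703) = -29.19 dB
∠(j6.3 + 34) = arctan(6.3/34) = 10.50°
∠G(j6.3) = −10.50° = -10.50°

|G| = -29.2 dB, ∠G = -10.5°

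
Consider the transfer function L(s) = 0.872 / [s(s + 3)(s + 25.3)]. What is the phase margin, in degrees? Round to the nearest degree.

90°

Gain crossover: |L(jω)| = 1 at ω ≈ 0.0115 rad/s.
∠L(j0.0115) = −90° − arctan(0.0115/3) − arctan(0.0115/25.3) ≈ -90.25°
PM = 180° + (-90.25°) = 89.75°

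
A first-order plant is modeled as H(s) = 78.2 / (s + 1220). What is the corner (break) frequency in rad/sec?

1220 rad/sec

The single real pole at s = −1220 gives a corner at ω = 1220 rad/sec.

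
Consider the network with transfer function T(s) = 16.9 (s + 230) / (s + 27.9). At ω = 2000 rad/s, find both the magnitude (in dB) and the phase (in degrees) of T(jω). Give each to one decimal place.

|j2000 + 230| = √(2000² + 230²) = 2013
|j2000 + 27.9| = √(2000² + 27.9²) = 2000
|T(j2000)| = 16.9 × 2013 / 2000 = 17.01
20 log₁₀(17.01) = 24.61 dB
∠(j2000 + 230) = arctan(2000/230) = 83.44°
∠(j2000 + 27.9) = arctan(2000/27.9) = 89.20°
∠T(j2000) = 83.44° − 89.20° = -5.76°

|T| = 24.6 dB, ∠T = -5.8 deg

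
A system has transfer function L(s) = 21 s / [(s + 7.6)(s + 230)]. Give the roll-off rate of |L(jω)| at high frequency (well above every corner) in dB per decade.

-20 dB/decade

With 1 zero and 2 poles, the high-frequency asymptotic slope is 20 × (1 − 2) = -20 dB/decade.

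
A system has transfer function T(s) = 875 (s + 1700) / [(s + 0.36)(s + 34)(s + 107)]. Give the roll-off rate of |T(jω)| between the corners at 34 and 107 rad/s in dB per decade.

-40 dB/decade

In this band the factors already past their corner are: pole at 0.36, pole at 34; net slope = -40 dB/decade.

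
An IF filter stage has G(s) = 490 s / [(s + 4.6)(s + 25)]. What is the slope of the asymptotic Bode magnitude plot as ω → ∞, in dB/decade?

-20 dB/decade

With 1 zero and 2 poles, the high-frequency asymptotic slope is 20 × (1 − 2) = -20 dB/decade.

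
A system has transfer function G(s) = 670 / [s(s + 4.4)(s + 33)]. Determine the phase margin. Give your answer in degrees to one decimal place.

Gain crossover: |G(jω)| = 1 at ω ≈ 3.56 rad/s.
∠G(j3.56) = −90° − arctan(3.56/4.4) − arctan(3.56/33) ≈ -135.18°
PM = 180° + (-135.18°) = 44.82°

44.8°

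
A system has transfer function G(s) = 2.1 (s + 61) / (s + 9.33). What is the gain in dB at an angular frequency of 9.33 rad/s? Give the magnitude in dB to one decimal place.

19.8 dB

|j9.33 + 61| = √(9.33² + 61²) = 61.71
|j9.33 + 9.33| = √(9.33² + 9.33²) = 13.19
|G(j9.33)| = 2.1 × 61.71 / 13.19 = 9.8214
20 log₁₀(9.8214) = 19.84 dB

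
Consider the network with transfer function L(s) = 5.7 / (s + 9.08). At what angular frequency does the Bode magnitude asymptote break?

The single real pole at s = −9.08 gives a corner at ω = 9.08 rad s⁻¹.

9.08 rad s⁻¹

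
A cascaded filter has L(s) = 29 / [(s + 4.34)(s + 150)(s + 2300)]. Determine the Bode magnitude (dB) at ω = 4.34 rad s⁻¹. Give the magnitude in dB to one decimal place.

|j4.34 + 4.34| = √(4.34² + 4.34²) = 6.138
|j4.34 + 150| = √(4.34² + 150²) = 150.1
|j4.34 + 2300| = √(4.34² + 2300²) = 2300
|L(j4.34)| = 29 / (6.138 × 150.1 × 2300) = 1.369e-05
20 log₁₀(1.369e-05) = -97.27 dB

-97.3 dB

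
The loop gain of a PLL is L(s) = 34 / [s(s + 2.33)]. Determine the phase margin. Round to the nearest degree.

23°

Gain crossover: |L(jω)| = 1 at ω ≈ 5.6 rad s⁻¹.
∠L(j5.6) = −90° − arctan(5.6/2.33) ≈ -157.42°
PM = 180° + (-157.42°) = 22.58°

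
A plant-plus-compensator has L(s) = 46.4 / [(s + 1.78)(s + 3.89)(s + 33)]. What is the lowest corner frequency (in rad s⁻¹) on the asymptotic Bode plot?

1.78 rad s⁻¹

Break frequencies occur at each pole and zero magnitude: 1.78 rad s⁻¹, 3.89 rad s⁻¹, 33 rad s⁻¹.
The lowest is 1.78 rad s⁻¹.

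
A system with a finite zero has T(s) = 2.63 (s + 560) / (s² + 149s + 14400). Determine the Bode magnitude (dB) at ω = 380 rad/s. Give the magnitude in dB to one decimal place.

|j380 + 560| = √(380² + 560²) = 676.8
|(j380)² + 149(j380) + 14400| = |-1.3e+05 + j56620| = 1.418e+05
|T(j380)| = 2.63 × 676.8 / 1.418e+05 = 0.012552
20 log₁₀(0.012552) = -38.03 dB

-38.0 dB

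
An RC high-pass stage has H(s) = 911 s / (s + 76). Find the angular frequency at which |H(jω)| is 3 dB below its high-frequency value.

76 rad/sec

For a single-pole high-pass, the −3 dB point is at the pole: ω = 76 rad/sec.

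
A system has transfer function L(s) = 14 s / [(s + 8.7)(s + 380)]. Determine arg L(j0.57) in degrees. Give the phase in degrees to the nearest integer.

86°

∠(j0.57) = 90.00°
∠(j0.57 + 8.7) = arctan(0.57/8.7) = 3.75°
∠(j0.57 + 380) = arctan(0.57/380) = 0.09°
∠L(j0.57) = 90.00° − (3.75° + 0.09°) = 86.17°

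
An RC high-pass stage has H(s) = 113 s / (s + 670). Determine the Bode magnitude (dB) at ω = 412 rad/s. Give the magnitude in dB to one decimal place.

|j412| = 412
|j412 + 670| = √(412² + 670²) = 786.5
|H(j412)| = 113 × 412 / 786.5 = 59.191
20 log₁₀(59.191) = 35.45 dB

35.4 dB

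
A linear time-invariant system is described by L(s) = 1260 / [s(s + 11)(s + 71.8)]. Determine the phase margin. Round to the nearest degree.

81°

Gain crossover: |L(jω)| = 1 at ω ≈ 1.58 rad s⁻¹.
∠L(j1.58) = −90° − arctan(1.58/11) − arctan(1.58/71.8) ≈ -99.43°
PM = 180° + (-99.43°) = 80.57°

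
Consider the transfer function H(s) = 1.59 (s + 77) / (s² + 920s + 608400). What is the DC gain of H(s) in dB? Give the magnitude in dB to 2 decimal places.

H(0) = 1.59 × 77 / 608400 = 0.00020123
20 log₁₀(0.00020123) = -73.926 dB

-73.93 dB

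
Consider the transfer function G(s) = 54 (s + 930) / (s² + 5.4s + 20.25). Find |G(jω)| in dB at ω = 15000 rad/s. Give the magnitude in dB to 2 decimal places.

-48.86 dB

|j15000 + 930| = √(15000² + 930²) = 1.503e+04
|(j15000)² + 5.4(j15000) + 20.25| = |-2.25e+08 + j81000| = 2.25e+08
|G(j15000)| = 54 × 1.503e+04 / 2.25e+08 = 0.0036069
20 log₁₀(0.0036069) = -48.857 dB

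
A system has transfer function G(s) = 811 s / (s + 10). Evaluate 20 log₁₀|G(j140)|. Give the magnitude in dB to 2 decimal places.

|j140| = 140
|j140 + 10| = √(140² + 10²) = 140.4
|G(j140)| = 811 × 140 / 140.4 = 808.94
20 log₁₀(808.94) = 58.158 dB

58.16 dB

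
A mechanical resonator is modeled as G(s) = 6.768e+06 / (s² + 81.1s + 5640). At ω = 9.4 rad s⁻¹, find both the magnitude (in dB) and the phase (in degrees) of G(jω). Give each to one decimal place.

|G| = 61.6 dB, ∠G = -7.8°

|(j9.4)² + 81.1(j9.4) + 5640| = |5551.6 + j762.34| = 5604
|G(j9.4)| = 6.768e+06 / 5604 = 1207.8
20 log₁₀(1207.8) = 61.64 dB
∠[(j9.4)² + 81.1(j9.4) + 5640] = ∠[5551.6 + j762.34] = 7.82°
∠G(j9.4) = −7.82° = -7.82°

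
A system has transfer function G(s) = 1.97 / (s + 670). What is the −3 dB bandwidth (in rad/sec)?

For a single-pole low-pass, the −3 dB point is at the pole: ω = 670 rad/sec.

670 rad/sec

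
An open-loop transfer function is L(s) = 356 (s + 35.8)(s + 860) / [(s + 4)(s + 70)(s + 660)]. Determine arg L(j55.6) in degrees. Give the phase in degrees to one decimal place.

-68.2 deg

∠(j55.6 + 35.8) = arctan(55.6/35.8) = 57.22°
∠(j55.6 + 860) = arctan(55.6/860) = 3.70°
∠(j55.6 + 4) = arctan(55.6/4) = 85.89°
∠(j55.6 + 70) = arctan(55.6/70) = 38.46°
∠(j55.6 + 660) = arctan(55.6/660) = 4.82°
∠L(j55.6) = 57.22° + 3.70° − (85.89° + 38.46° + 4.82°) = -68.24°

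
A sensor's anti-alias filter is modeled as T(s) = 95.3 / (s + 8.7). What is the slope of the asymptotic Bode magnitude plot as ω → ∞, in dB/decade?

-20 dB/decade

With 0 zeros and 1 pole, the high-frequency asymptotic slope is 20 × (0 − 1) = -20 dB/decade.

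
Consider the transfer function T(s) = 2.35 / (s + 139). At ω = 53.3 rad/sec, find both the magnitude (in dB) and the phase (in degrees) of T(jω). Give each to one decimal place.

|j53.3 + 139| = √(53.3² + 139²) = 148.9
|T(j53.3)| = 2.35 / 148.9 = 0.015786
20 log₁₀(0.015786) = -36.03 dB
∠(j53.3 + 139) = arctan(53.3/139) = 20.98°
∠T(j53.3) = −20.98° = -20.98°

|T| = -36.0 dB, ∠T = -21.0°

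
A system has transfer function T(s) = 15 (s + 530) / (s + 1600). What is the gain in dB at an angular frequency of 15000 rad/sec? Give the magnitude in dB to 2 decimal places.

|j15000 + 530| = √(15000² + 530²) = 1.501e+04
|j15000 + 1600| = √(15000² + 1600²) = 1.509e+04
|T(j15000)| = 15 × 1.501e+04 / 1.509e+04 = 14.925
20 log₁₀(14.925) = 23.478 dB

23.48 dB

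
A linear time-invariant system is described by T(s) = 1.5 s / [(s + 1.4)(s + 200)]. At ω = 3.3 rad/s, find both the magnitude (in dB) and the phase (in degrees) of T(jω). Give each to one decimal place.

|j3.3| = 3.3
|j3.3 + 1.4| = √(3.3² + 1.4²) = 3.585
|j3.3 + 200| = √(3.3² + 200²) = 200
|T(j3.3)| = 1.5 × 3.3 / (3.585 × 200) = 0.0069034
20 log₁₀(0.0069034) = -43.22 dB
∠(j3.3) = 90.00°
∠(j3.3 + 1.4) = arctan(3.3/1.4) = 67.01°
∠(j3.3 + 200) = arctan(3.3/200) = 0.95°
∠T(j3.3) = 90.00° − (67.01° + 0.95°) = 22.04°

|T| = -43.2 dB, ∠T = 22.0°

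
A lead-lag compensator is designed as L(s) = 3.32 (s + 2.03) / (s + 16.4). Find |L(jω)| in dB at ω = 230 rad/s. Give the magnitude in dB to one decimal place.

|j230 + 2.03| = √(230² + 2.03²) = 230
|j230 + 16.4| = √(230² + 16.4²) = 230.6
|L(j230)| = 3.32 × 230 / 230.6 = 3.3117
20 log₁₀(3.3117) = 10.40 dB

10.4 dB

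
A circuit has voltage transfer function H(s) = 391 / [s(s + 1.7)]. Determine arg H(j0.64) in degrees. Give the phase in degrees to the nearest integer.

-111°

∠(j0.64 + 1.7) = arctan(0.64/1.7) = 20.63°
∠(j0.64) = 90.00°
∠H(j0.64) = − (20.63° + 90.00°) = -110.63°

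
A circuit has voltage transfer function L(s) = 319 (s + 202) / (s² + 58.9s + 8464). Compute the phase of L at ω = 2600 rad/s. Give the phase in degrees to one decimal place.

∠(j2600 + 202) = arctan(2600/202) = 85.56°
∠[(j2600)² + 58.9(j2600) + 8464] = ∠[-6.7515e+06 + j1.5314e+05] = 178.70°
∠L(j2600) = 85.56° − 178.70° = -93.14°

-93.1°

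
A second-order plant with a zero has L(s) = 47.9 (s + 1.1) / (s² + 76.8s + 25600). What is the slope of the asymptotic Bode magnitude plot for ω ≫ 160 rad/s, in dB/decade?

-20 dB/decade

With 1 zero and 2 poles, the high-frequency asymptotic slope is 20 × (1 − 2) = -20 dB/decade.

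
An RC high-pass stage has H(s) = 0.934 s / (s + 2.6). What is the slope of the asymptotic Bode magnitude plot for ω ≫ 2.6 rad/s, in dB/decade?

With 1 zero and 1 pole, the high-frequency asymptotic slope is 20 × (1 − 1) = 0 dB/decade.

0 dB/decade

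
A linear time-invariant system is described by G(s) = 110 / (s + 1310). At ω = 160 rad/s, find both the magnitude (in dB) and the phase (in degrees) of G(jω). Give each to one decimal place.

|j160 + 1310| = √(160² + 1310²) = 1320
|G(j160)| = 110 / 1320 = 0.08335
20 log₁₀(0.08335) = -21.58 dB
∠(j160 + 1310) = arctan(160/1310) = 6.96°
∠G(j160) = −6.96° = -6.96°

|G| = -21.6 dB, ∠G = -7.0 deg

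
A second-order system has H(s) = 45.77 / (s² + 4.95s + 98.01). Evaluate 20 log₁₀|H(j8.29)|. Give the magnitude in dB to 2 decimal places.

|(j8.29)² + 4.95(j8.29) + 98.01| = |29.286 + j41.035| = 50.41
|H(j8.29)| = 45.77 / 50.41 = 0.90788
20 log₁₀(0.90788) = -0.839 dB

-0.84 dB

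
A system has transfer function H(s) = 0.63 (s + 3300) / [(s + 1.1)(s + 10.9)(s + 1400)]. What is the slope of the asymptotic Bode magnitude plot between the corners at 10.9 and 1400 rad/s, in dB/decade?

-40 dB/decade

In this band the factors already past their corner are: pole at 1.1, pole at 10.9; net slope = -40 dB/decade.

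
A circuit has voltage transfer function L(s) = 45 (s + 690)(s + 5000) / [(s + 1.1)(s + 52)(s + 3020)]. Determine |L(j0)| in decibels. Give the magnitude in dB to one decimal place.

L(0) = 45 × 690 × 5000 / (1.1 × 52 × 3020) = 898.73
20 log₁₀(898.73) = 59.07 dB

59.1 dB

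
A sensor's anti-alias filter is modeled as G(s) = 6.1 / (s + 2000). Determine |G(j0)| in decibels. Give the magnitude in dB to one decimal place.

-50.3 dB

G(0) = 6.1 / 2000 = 0.00305
20 log₁₀(0.00305) = -50.31 dB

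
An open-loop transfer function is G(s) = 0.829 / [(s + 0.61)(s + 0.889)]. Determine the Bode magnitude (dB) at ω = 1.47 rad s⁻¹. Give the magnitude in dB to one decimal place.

|j1.47 + 0.61| = √(1.47² + 0.61²) = 1.592
|j1.47 + 0.889| = √(1.47² + 0.889²) = 1.718
|G(j1.47)| = 0.829 / (1.592 × 1.718) = 0.3032
20 log₁₀(0.3032) = -10.37 dB

-10.4 dB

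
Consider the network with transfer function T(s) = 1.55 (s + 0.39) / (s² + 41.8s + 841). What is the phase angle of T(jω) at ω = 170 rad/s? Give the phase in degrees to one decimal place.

-75.9°

∠(j170 + 0.39) = arctan(170/0.39) = 89.87°
∠[(j170)² + 41.8(j170) + 841] = ∠[-28059 + j7106] = 165.79°
∠T(j170) = 89.87° − 165.79° = -75.92°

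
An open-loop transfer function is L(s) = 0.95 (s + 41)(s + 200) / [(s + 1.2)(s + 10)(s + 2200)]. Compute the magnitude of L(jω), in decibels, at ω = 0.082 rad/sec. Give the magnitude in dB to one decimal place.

-10.6 dB

|j0.082 + 41| = √(0.082² + 41²) = 41
|j0.082 + 200| = √(0.082² + 200²) = 200
|j0.082 + 1.2| = √(0.082² + 1.2²) = 1.203
|j0.082 + 10| = √(0.082² + 10²) = 10
|j0.082 + 2200| = √(0.082² + 2200²) = 2200
|L(j0.082)| = 0.95 × 41 × 200 / (1.203 × 10 × 2200) = 0.29438
20 log₁₀(0.29438) = -10.62 dB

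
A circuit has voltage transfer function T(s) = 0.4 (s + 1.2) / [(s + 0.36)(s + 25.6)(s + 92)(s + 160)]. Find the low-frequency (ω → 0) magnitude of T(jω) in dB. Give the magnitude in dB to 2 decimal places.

-109.02 dB

T(0) = 0.4 × 1.2 / (0.36 × 25.6 × 92 × 160) = 3.5383e-06
20 log₁₀(3.5383e-06) = -109.024 dB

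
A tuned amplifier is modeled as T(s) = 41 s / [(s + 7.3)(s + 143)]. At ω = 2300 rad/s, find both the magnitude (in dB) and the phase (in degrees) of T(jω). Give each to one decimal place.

|T| = -35.0 dB, ∠T = -86.3°

|j2300| = 2300
|j2300 + 7.3| = √(2300² + 7.3²) = 2300
|j2300 + 143| = √(2300² + 143²) = 2304
|T(j2300)| = 41 × 2300 / (2300 × 2304) = 0.017792
20 log₁₀(0.017792) = -35.00 dB
∠(j2300) = 90.00°
∠(j2300 + 7.3) = arctan(2300/7.3) = 89.82°
∠(j2300 + 143) = arctan(2300/143) = 86.44°
∠T(j2300) = 90.00° − (89.82° + 86.44°) = -86.26°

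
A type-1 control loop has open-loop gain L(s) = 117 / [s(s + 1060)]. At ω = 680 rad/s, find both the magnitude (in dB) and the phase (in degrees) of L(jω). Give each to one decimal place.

|j680 + 1060| = √(680² + 1060²) = 1259
|j680| = 680
|L(j680)| = 117 / (1259 × 680) = 0.00013662
20 log₁₀(0.00013662) = -77.29 dB
∠(j680 + 1060) = arctan(680/1060) = 32.68°
∠(j680) = 90.00°
∠L(j680) = − (32.68° + 90.00°) = -122.68°

|L| = -77.3 dB, ∠L = -122.7°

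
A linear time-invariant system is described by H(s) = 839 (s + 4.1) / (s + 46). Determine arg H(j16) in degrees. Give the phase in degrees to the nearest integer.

56°

∠(j16 + 4.1) = arctan(16/4.1) = 75.63°
∠(j16 + 46) = arctan(16/46) = 19.18°
∠H(j16) = 75.63° − 19.18° = 56.45°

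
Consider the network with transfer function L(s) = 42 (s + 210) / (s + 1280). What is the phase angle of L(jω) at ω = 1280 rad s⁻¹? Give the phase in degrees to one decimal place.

35.7°

∠(j1280 + 210) = arctan(1280/210) = 80.68°
∠(j1280 + 1280) = arctan(1280/1280) = 45.00°
∠L(j1280) = 80.68° − 45.00° = 35.68°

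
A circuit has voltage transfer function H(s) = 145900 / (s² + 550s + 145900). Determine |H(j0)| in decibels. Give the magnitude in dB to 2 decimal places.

H(0) = 145900 / 145900 = 1
20 log₁₀(1) = 0.000 dB

0.00 dB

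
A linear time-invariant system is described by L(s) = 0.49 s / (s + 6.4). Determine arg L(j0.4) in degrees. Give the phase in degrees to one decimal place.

86.4°

∠(j0.4) = 90.00°
∠(j0.4 + 6.4) = arctan(0.4/6.4) = 3.58°
∠L(j0.4) = 90.00° − 3.58° = 86.42°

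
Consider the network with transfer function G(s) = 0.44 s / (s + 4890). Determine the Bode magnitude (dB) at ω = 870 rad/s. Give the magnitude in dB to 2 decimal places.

|j870| = 870
|j870 + 4890| = √(870² + 4890²) = 4967
|G(j870)| = 0.44 × 870 / 4967 = 0.077072
20 log₁₀(0.077072) = -22.262 dB

-22.26 dB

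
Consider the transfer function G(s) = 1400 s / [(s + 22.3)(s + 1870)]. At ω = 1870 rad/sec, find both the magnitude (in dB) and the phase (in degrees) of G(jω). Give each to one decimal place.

|j1870| = 1870
|j1870 + 22.3| = √(1870² + 22.3²) = 1870
|j1870 + 1870| = √(1870² + 1870²) = 2645
|G(j1870)| = 1400 × 1870 / (1870 × 2645) = 0.52935
20 log₁₀(0.52935) = -5.53 dB
∠(j1870) = 90.00°
∠(j1870 + 22.3) = arctan(1870/22.3) = 89.32°
∠(j1870 + 1870) = arctan(1870/1870) = 45.00°
∠G(j1870) = 90.00° − (89.32° + 45.00°) = -44.32°

|G| = -5.5 dB, ∠G = -44.3 deg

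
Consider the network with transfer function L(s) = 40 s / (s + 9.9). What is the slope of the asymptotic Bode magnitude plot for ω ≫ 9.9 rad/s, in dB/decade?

0 dB/decade

With 1 zero and 1 pole, the high-frequency asymptotic slope is 20 × (1 − 1) = 0 dB/decade.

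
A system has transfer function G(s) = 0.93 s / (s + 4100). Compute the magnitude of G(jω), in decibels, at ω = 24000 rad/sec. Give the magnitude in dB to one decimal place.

|j24000| = 2.4e+04
|j24000 + 4100| = √(24000² + 4100²) = 2.435e+04
|G(j24000)| = 0.93 × 2.4e+04 / 2.435e+04 = 0.91672
20 log₁₀(0.91672) = -0.76 dB

-0.8 dB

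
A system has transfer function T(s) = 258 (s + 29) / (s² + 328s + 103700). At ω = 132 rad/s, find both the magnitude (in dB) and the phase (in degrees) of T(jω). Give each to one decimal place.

|j132 + 29| = √(132² + 29²) = 135.1
|(j132)² + 328(j132) + 103700| = |86276 + j43296| = 9.653e+04
|T(j132)| = 258 × 135.1 / 9.653e+04 = 0.36122
20 log₁₀(0.36122) = -8.84 dB
∠(j132 + 29) = arctan(132/29) = 77.61°
∠[(j132)² + 328(j132) + 103700] = ∠[86276 + j43296] = 26.65°
∠T(j132) = 77.61° − 26.65° = 50.96°

|T| = -8.8 dB, ∠T = 51.0 deg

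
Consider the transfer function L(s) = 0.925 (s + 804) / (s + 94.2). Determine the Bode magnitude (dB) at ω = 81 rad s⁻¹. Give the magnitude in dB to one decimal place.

|j81 + 804| = √(81² + 804²) = 808.1
|j81 + 94.2| = √(81² + 94.2²) = 124.2
|L(j81)| = 0.925 × 808.1 / 124.2 = 6.0165
20 log₁₀(6.0165) = 15.59 dB

15.6 dB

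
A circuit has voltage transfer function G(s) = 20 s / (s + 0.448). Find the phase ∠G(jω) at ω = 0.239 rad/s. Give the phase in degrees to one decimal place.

61.9°

∠(j0.239) = 90.00°
∠(j0.239 + 0.448) = arctan(0.239/0.448) = 28.08°
∠G(j0.239) = 90.00° − 28.08° = 61.92°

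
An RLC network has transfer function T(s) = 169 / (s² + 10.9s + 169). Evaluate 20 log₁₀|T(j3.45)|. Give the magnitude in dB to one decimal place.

0.4 dB

|(j3.45)² + 10.9(j3.45) + 169| = |157.1 + j37.605| = 161.5
|T(j3.45)| = 169 / 161.5 = 1.0462
20 log₁₀(1.0462) = 0.39 dB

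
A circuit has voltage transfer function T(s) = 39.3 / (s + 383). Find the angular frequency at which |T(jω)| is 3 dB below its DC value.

383 rad/s

For a single-pole low-pass, the −3 dB point is at the pole: ω = 383 rad/s.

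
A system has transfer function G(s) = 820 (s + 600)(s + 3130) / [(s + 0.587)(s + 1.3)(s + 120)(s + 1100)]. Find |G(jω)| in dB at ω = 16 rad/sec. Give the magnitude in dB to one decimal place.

33.1 dB

|j16 + 600| = √(16² + 600²) = 600.2
|j16 + 3130| = √(16² + 3130²) = 3130
|j16 + 0.587| = √(16² + 0.587²) = 16.01
|j16 + 1.3| = √(16² + 1.3²) = 16.05
|j16 + 120| = √(16² + 120²) = 121.1
|j16 + 1100| = √(16² + 1100²) = 1100
|G(j16)| = 820 × 600.2 × 3130 / (16.01 × 16.05 × 121.1 × 1100) = 45.005
20 log₁₀(45.005) = 33.07 dB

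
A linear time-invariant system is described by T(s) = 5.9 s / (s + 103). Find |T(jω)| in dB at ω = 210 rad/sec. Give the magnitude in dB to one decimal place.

14.5 dB

|j210| = 210
|j210 + 103| = √(210² + 103²) = 233.9
|T(j210)| = 5.9 × 210 / 233.9 = 5.2971
20 log₁₀(5.2971) = 14.48 dB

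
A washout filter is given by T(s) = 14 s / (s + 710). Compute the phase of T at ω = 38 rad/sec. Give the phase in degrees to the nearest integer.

∠(j38) = 90.00°
∠(j38 + 710) = arctan(38/710) = 3.06°
∠T(j38) = 90.00° − 3.06° = 86.94°

87°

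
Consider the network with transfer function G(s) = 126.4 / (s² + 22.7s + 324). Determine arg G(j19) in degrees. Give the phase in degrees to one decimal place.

∠[(j19)² + 22.7(j19) + 324] = ∠[-37 + j431.3] = 94.90°
∠G(j19) = −94.90° = -94.90°

-94.9°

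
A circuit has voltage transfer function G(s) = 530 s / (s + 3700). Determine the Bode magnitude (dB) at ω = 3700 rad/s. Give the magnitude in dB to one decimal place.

|j3700| = 3700
|j3700 + 3700| = √(3700² + 3700²) = 5233
|G(j3700)| = 530 × 3700 / 5233 = 374.77
20 log₁₀(374.77) = 51.48 dB

51.5 dB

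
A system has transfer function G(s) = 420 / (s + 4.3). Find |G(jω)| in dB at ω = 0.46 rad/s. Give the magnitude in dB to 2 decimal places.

39.75 dB

|j0.46 + 4.3| = √(0.46² + 4.3²) = 4.325
|G(j0.46)| = 420 / 4.325 = 97.12
20 log₁₀(97.12) = 39.746 dB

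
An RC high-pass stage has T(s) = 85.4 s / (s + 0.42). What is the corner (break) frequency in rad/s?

The single real pole at s = −0.42 gives a corner at ω = 0.42 rad/s.

0.42 rad/s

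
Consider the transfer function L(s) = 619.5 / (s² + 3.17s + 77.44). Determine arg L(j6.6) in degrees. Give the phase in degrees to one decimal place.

-31.7°

∠[(j6.6)² + 3.17(j6.6) + 77.44] = ∠[33.88 + j20.922] = 31.70°
∠L(j6.6) = −31.70° = -31.70°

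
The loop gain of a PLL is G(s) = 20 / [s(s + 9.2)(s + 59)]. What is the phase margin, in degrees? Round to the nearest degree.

90°

Gain crossover: |G(jω)| = 1 at ω ≈ 0.0368 rad/s.
∠G(j0.0368) = −90° − arctan(0.0368/9.2) − arctan(0.0368/59) ≈ -90.27°
PM = 180° + (-90.27°) = 89.73°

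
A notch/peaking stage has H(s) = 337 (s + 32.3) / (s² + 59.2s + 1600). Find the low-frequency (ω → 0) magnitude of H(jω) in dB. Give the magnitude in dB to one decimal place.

H(0) = 337 × 32.3 / 1600 = 6.8032
20 log₁₀(6.8032) = 16.65 dB

16.7 dB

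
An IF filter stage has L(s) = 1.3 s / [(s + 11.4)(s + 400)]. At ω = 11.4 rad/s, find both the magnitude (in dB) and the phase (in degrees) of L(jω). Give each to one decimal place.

|j11.4| = 11.4
|j11.4 + 11.4| = √(11.4² + 11.4²) = 16.12
|j11.4 + 400| = √(11.4² + 400²) = 400.2
|L(j11.4)| = 1.3 × 11.4 / (16.12 × 400.2) = 0.0022972
20 log₁₀(0.0022972) = -52.78 dB
∠(j11.4) = 90.00°
∠(j11.4 + 11.4) = arctan(11.4/11.4) = 45.00°
∠(j11.4 + 400) = arctan(11.4/400) = 1.63°
∠L(j11.4) = 90.00° − (45.00° + 1.63°) = 43.37°

|L| = -52.8 dB, ∠L = 43.4°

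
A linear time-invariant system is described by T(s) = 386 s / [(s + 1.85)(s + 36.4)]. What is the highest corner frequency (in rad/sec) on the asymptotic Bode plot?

36.4 rad/sec

Break frequencies occur at each pole and zero magnitude: 1.85 rad/sec, 36.4 rad/sec.
The highest is 36.4 rad/sec.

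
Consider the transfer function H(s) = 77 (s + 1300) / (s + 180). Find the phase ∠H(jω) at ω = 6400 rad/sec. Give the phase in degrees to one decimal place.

∠(j6400 + 1300) = arctan(6400/1300) = 78.52°
∠(j6400 + 180) = arctan(6400/180) = 88.39°
∠H(j6400) = 78.52° − 88.39° = -9.87°

-9.9 deg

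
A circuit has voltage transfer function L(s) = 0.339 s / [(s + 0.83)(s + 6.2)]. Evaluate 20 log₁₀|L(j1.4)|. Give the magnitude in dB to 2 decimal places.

|j1.4| = 1.4
|j1.4 + 0.83| = √(1.4² + 0.83²) = 1.628
|j1.4 + 6.2| = √(1.4² + 6.2²) = 6.356
|L(j1.4)| = 0.339 × 1.4 / (1.628 × 6.356) = 0.045878
20 log₁₀(0.045878) = -26.768 dB

-26.77 dB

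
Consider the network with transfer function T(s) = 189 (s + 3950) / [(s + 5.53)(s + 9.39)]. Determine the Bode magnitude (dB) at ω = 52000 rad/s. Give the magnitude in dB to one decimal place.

-48.8 dB

|j52000 + 3950| = √(52000² + 3950²) = 5.215e+04
|j52000 + 5.53| = √(52000² + 5.53²) = 5.2e+04
|j52000 + 9.39| = √(52000² + 9.39²) = 5.2e+04
|T(j52000)| = 189 × 5.215e+04 / (5.2e+04 × 5.2e+04) = 0.0036451
20 log₁₀(0.0036451) = -48.77 dB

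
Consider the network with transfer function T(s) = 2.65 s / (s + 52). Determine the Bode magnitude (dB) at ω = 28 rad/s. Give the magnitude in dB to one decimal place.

2.0 dB

|j28| = 28
|j28 + 52| = √(28² + 52²) = 59.06
|T(j28)| = 2.65 × 28 / 59.06 = 1.2564
20 log₁₀(1.2564) = 1.98 dB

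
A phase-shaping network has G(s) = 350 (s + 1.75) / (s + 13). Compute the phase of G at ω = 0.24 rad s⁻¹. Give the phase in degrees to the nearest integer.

7°

∠(j0.24 + 1.75) = arctan(0.24/1.75) = 7.81°
∠(j0.24 + 13) = arctan(0.24/13) = 1.06°
∠G(j0.24) = 7.81° − 1.06° = 6.75°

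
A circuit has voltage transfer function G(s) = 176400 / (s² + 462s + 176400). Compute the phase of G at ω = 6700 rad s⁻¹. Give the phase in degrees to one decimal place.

-176.0°

∠[(j6700)² + 462(j6700) + 176400] = ∠[-4.4714e+07 + j3.0954e+06] = 176.04°
∠G(j6700) = −176.04° = -176.04°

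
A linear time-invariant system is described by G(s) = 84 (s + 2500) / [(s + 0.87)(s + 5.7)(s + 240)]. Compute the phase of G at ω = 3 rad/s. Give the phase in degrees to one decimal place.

∠(j3 + 2500) = arctan(3/2500) = 0.07°
∠(j3 + 0.87) = arctan(3/0.87) = 73.83°
∠(j3 + 5.7) = arctan(3/5.7) = 27.76°
∠(j3 + 240) = arctan(3/240) = 0.72°
∠G(j3) = 0.07° − (73.83° + 27.76° + 0.72°) = -102.23°

-102.2°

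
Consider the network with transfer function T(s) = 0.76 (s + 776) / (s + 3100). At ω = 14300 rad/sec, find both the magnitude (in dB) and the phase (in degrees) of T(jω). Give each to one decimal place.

|j14300 + 776| = √(14300² + 776²) = 1.432e+04
|j14300 + 3100| = √(14300² + 3100²) = 1.463e+04
|T(j14300)| = 0.76 × 1.432e+04 / 1.463e+04 = 0.74384
20 log₁₀(0.74384) = -2.57 dB
∠(j14300 + 776) = arctan(14300/776) = 86.89°
∠(j14300 + 3100) = arctan(14300/3100) = 77.77°
∠T(j14300) = 86.89° − 77.77° = 9.13°

|T| = -2.6 dB, ∠T = 9.1°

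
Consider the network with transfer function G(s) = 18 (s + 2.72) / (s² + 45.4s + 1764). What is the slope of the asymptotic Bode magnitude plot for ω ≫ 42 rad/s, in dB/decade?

-20 dB/decade

With 1 zero and 2 poles, the high-frequency asymptotic slope is 20 × (1 − 2) = -20 dB/decade.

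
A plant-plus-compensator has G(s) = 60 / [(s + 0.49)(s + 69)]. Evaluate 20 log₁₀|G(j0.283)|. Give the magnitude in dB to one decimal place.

3.7 dB

|j0.283 + 0.49| = √(0.283² + 0.49²) = 0.5659
|j0.283 + 69| = √(0.283² + 69²) = 69
|G(j0.283)| = 60 / (0.5659 × 69) = 1.5367
20 log₁₀(1.5367) = 3.73 dB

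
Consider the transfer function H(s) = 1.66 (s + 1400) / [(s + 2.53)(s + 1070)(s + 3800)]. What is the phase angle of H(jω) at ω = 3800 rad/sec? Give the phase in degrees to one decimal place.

∠(j3800 + 1400) = arctan(3800/1400) = 69.78°
∠(j3800 + 2.53) = arctan(3800/2.53) = 89.96°
∠(j3800 + 1070) = arctan(3800/1070) = 74.27°
∠(j3800 + 3800) = arctan(3800/3800) = 45.00°
∠H(j3800) = 69.78° − (89.96° + 74.27° + 45.00°) = -139.46°

-139.5 deg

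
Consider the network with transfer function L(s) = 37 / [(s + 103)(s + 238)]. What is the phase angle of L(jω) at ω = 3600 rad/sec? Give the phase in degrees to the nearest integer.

-175°

∠(j3600 + 103) = arctan(3600/103) = 88.36°
∠(j3600 + 238) = arctan(3600/238) = 86.22°
∠L(j3600) = − (88.36° + 86.22°) = -174.58°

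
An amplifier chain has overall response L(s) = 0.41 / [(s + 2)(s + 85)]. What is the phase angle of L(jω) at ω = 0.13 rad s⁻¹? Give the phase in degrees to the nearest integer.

-4 deg

∠(j0.13 + 2) = arctan(0.13/2) = 3.72°
∠(j0.13 + 85) = arctan(0.13/85) = 0.09°
∠L(j0.13) = − (3.72° + 0.09°) = -3.81°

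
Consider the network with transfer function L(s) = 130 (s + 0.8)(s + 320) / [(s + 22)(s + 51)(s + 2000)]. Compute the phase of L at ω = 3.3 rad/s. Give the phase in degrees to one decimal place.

∠(j3.3 + 0.8) = arctan(3.3/0.8) = 76.37°
∠(j3.3 + 320) = arctan(3.3/320) = 0.59°
∠(j3.3 + 22) = arctan(3.3/22) = 8.53°
∠(j3.3 + 51) = arctan(3.3/51) = 3.70°
∠(j3.3 + 2000) = arctan(3.3/2000) = 0.09°
∠L(j3.3) = 76.37° + 0.59° − (8.53° + 3.70° + 0.09°) = 64.64°

64.6°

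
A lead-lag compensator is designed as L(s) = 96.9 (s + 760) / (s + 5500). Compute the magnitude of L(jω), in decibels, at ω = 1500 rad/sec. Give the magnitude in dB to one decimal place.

29.1 dB

|j1500 + 760| = √(1500² + 760²) = 1682
|j1500 + 5500| = √(1500² + 5500²) = 5701
|L(j1500)| = 96.9 × 1682 / 5701 = 28.582
20 log₁₀(28.582) = 29.12 dB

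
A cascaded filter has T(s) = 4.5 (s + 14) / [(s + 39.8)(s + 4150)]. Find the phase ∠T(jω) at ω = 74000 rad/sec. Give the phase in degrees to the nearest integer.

-87 deg

∠(j74000 + 14) = arctan(74000/14) = 89.99°
∠(j74000 + 39.8) = arctan(74000/39.8) = 89.97°
∠(j74000 + 4150) = arctan(74000/4150) = 86.79°
∠T(j74000) = 89.99° − (89.97° + 86.79°) = -86.77°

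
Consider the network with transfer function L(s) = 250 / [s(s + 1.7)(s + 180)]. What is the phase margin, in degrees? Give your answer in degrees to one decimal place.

66.0°

Gain crossover: |L(jω)| = 1 at ω ≈ 0.748 rad/s.
∠L(j0.748) = −90° − arctan(0.748/1.7) − arctan(0.748/180) ≈ -113.98°
PM = 180° + (-113.98°) = 66.02°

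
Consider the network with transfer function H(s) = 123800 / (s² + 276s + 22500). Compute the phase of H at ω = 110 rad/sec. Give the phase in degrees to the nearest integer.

-71°

∠[(j110)² + 276(j110) + 22500] = ∠[10400 + j30360] = 71.09°
∠H(j110) = −71.09° = -71.09°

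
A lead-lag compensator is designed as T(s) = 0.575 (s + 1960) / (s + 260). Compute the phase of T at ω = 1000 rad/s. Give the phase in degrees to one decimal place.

-48.4°

∠(j1000 + 1960) = arctan(1000/1960) = 27.03°
∠(j1000 + 260) = arctan(1000/260) = 75.43°
∠T(j1000) = 27.03° − 75.43° = -48.39°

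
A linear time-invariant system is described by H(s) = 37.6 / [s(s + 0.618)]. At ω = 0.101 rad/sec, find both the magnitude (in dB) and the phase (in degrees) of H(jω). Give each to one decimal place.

|H| = 55.5 dB, ∠H = -99.3°

|j0.101 + 0.618| = √(0.101² + 0.618²) = 0.6262
|j0.101| = 0.101
|H(j0.101)| = 37.6 / (0.6262 × 0.101) = 594.5
20 log₁₀(594.5) = 55.48 dB
∠(j0.101 + 0.618) = arctan(0.101/0.618) = 9.28°
∠(j0.101) = 90.00°
∠H(j0.101) = − (9.28° + 90.00°) = -99.28°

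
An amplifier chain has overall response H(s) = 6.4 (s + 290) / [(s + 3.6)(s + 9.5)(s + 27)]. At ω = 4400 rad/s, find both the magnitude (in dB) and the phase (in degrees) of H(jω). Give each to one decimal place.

|H| = -129.6 dB, ∠H = -183.2°

|j4400 + 290| = √(4400² + 290²) = 4410
|j4400 + 3.6| = √(4400² + 3.6²) = 4400
|j4400 + 9.5| = √(4400² + 9.5²) = 4400
|j4400 + 27| = √(4400² + 27²) = 4400
|H(j4400)| = 6.4 × 4410 / (4400 × 4400 × 4400) = 3.3129e-07
20 log₁₀(3.3129e-07) = -129.60 dB
∠(j4400 + 290) = arctan(4400/290) = 86.23°
∠(j4400 + 3.6) = arctan(4400/3.6) = 89.95°
∠(j4400 + 9.5) = arctan(4400/9.5) = 89.88°
∠(j4400 + 27) = arctan(4400/27) = 89.65°
∠H(j4400) = 86.23° − (89.95° + 89.88° + 89.65°) = -183.25°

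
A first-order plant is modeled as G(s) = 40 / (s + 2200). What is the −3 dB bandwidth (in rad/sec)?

For a single-pole low-pass, the −3 dB point is at the pole: ω = 2200 rad/sec.

2200 rad/sec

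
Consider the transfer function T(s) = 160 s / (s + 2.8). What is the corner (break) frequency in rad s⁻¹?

The single real pole at s = −2.8 gives a corner at ω = 2.8 rad s⁻¹.

2.8 rad s⁻¹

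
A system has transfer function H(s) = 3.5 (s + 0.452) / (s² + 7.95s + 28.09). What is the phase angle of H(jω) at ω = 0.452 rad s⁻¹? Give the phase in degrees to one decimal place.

37.7°

∠(j0.452 + 0.452) = arctan(0.452/0.452) = 45.00°
∠[(j0.452)² + 7.95(j0.452) + 28.09] = ∠[27.886 + j3.5934] = 7.34°
∠H(j0.452) = 45.00° − 7.34° = 37.66°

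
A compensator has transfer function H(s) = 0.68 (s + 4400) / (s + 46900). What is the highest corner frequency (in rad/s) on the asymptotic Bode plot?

Break frequencies occur at each pole and zero magnitude: 4400 rad/s, 46900 rad/s.
The highest is 46900 rad/s.

46900 rad/s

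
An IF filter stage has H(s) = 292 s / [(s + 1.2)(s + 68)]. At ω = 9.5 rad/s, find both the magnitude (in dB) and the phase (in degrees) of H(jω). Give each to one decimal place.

|j9.5| = 9.5
|j9.5 + 1.2| = √(9.5² + 1.2²) = 9.575
|j9.5 + 68| = √(9.5² + 68²) = 68.66
|H(j9.5)| = 292 × 9.5 / (9.575 × 68.66) = 4.2193
20 log₁₀(4.2193) = 12.50 dB
∠(j9.5) = 90.00°
∠(j9.5 + 1.2) = arctan(9.5/1.2) = 82.80°
∠(j9.5 + 68) = arctan(9.5/68) = 7.95°
∠H(j9.5) = 90.00° − (82.80° + 7.95°) = -0.75°

|H| = 12.5 dB, ∠H = -0.8°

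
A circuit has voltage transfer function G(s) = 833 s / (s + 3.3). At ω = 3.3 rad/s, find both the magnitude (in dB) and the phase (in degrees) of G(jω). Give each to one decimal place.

|j3.3| = 3.3
|j3.3 + 3.3| = √(3.3² + 3.3²) = 4.667
|G(j3.3)| = 833 × 3.3 / 4.667 = 589.02
20 log₁₀(589.02) = 55.40 dB
∠(j3.3) = 90.00°
∠(j3.3 + 3.3) = arctan(3.3/3.3) = 45.00°
∠G(j3.3) = 90.00° − 45.00° = 45.00°

|G| = 55.4 dB, ∠G = 45.0°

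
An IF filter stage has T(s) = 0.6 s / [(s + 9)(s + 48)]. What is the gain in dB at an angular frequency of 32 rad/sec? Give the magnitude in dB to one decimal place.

|j32| = 32
|j32 + 9| = √(32² + 9²) = 33.24
|j32 + 48| = √(32² + 48²) = 57.69
|T(j32)| = 0.6 × 32 / (33.24 × 57.69) = 0.010012
20 log₁₀(0.010012) = -39.99 dB

-40.0 dB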